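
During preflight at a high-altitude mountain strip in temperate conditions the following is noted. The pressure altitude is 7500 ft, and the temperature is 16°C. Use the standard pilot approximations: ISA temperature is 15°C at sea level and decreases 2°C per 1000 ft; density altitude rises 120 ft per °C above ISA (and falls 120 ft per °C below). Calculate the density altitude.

9420 ft

ISA temperature at 7500 ft = 15 − 2 × (7500/1000) = 0°C.
ISA deviation = 16 − 0 = +16°C.
Density altitude = 7500 + 120 × (16) = 7500 + (+1920) = 9420 ft.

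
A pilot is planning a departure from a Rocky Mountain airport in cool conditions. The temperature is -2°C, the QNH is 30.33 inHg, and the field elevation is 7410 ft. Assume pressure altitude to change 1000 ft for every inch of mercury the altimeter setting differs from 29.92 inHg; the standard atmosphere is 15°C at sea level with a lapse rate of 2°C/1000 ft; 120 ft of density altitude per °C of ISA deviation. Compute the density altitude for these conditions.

Pressure altitude = 7410 + (29.92 − 30.33) × 1000 = 7410 + (-410) = 7000 ft.
ISA temperature at 7000 ft = 15 − 2 × (7000/1000) = 1°C.
ISA deviation = -2 − 1 = -3°C.
Density altitude = 7000 + 120 × (-3) = 6640 ft.

6640 ft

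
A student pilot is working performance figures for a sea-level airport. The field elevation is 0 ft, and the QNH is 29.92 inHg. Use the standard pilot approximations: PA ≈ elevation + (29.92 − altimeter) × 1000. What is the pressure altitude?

Pressure correction = (29.92 − 29.92) × 1000 = 0 ft.
Pressure altitude = 0 + (0) = 0 ft.

0 ft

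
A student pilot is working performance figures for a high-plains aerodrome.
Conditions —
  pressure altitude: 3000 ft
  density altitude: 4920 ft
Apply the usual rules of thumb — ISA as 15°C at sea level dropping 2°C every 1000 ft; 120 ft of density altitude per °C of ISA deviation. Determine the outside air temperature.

25°C

Density altitude − pressure altitude = 4920 − 3000 = +1920 ft.
At 120 ft/°C that is an ISA deviation of 1920/120 = +16°C.
ISA temperature at 3000 ft = 15 − 2 × (3000/1000) = 9°C.
OAT = ISA + deviation = 9 + (+16) = 25°C.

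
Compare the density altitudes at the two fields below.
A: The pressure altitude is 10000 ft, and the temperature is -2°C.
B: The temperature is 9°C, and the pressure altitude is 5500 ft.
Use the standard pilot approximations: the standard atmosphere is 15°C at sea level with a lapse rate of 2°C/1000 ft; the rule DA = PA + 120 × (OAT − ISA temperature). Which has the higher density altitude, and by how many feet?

A by 4260 ft

A: ISA temp = -5°C, deviation +3°C, DA = 10000 + 120 × 3 = 10360 ft.
B: ISA temp = 4°C, deviation +5°C, DA = 5500 + 120 × 5 = 6100 ft.
A is higher by 10360 − 6100 = 4260 ft.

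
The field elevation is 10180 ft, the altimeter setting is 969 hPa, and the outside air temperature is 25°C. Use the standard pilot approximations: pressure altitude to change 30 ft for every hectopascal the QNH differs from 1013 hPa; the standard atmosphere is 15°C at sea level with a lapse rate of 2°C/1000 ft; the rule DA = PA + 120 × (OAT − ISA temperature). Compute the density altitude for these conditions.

15460 ft

Pressure altitude = 10180 + (1013 − 969) × 30 = 10180 + (+1320) = 11500 ft.
ISA temperature at 11500 ft = 15 − 2 × (11500/1000) = -8°C.
ISA deviation = 25 − (-8) = +33°C.
Density altitude = 11500 + 120 × (33) = 15460 ft.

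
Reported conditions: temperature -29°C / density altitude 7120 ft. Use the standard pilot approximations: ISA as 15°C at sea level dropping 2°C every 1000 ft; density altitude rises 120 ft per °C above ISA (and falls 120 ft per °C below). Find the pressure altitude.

10000 ft

DA = PA + 120 × (OAT − (15 − 2·PA/1000)) = PA + 120·OAT − 1800 + 0.24·PA = 1.24·PA + 120·OAT − 1800.
So 1.24·PA = 7120 − 120 × (-29) + 1800 = 12400.
PA = 12400 / 1.24 = 10000 ft.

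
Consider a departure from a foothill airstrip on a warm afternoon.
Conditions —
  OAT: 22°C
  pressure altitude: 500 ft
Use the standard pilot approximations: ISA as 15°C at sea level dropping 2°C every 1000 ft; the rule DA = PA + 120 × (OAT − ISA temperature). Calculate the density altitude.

ISA temperature at 500 ft = 15 − 2 × (500/1000) = 14°C.
ISA deviation = 22 − 14 = +8°C.
Density altitude = 500 + 120 × (8) = 500 + (+960) = 1460 ft.

1460 ft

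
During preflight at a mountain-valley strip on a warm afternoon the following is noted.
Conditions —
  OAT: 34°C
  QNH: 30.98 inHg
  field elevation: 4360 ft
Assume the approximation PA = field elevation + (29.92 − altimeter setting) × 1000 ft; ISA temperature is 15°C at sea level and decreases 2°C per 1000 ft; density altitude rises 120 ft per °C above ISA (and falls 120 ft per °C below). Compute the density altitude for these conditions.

6372 ft

Pressure altitude = 4360 + (29.92 − 30.98) × 1000 = 4360 + (-1060) = 3300 ft.
ISA temperature at 3300 ft = 15 − 2 × (3300/1000) = 8.4°C.
ISA deviation = 34 − 8.4 = +25.6°C.
Density altitude = 3300 + 120 × (25.6) = 6372 ft.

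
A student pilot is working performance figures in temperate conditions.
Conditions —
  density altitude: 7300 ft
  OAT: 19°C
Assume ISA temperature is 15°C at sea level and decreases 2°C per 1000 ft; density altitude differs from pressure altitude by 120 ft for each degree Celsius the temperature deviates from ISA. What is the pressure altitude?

DA = PA + 120 × (OAT − (15 − 2·PA/1000)) = PA + 120·OAT − 1800 + 0.24·PA = 1.24·PA + 120·OAT − 1800.
So 1.24·PA = 7300 − 120 × 19 + 1800 = 6820.
PA = 6820 / 1.24 = 5500 ft.

5500 ft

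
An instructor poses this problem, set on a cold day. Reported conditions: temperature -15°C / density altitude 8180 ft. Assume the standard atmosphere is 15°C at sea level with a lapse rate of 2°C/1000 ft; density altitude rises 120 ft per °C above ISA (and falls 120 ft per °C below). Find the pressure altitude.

9500 ft

DA = PA + 120 × (OAT − (15 − 2·PA/1000)) = PA + 120·OAT − 1800 + 0.24·PA = 1.24·PA + 120·OAT − 1800.
So 1.24·PA = 8180 − 120 × (-15) + 1800 = 11780.
PA = 11780 / 1.24 = 9500 ft.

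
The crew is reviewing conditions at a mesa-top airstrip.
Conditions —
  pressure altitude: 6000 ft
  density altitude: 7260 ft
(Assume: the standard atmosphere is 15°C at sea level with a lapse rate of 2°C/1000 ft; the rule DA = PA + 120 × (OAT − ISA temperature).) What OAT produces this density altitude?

13.5°C

Density altitude − pressure altitude = 7260 − 6000 = +1260 ft.
At 120 ft/°C that is an ISA deviation of 1260/120 = +10.5°C.
ISA temperature at 6000 ft = 15 − 2 × (6000/1000) = 3°C.
OAT = ISA + deviation = 3 + (+10.5) = 13.5°C.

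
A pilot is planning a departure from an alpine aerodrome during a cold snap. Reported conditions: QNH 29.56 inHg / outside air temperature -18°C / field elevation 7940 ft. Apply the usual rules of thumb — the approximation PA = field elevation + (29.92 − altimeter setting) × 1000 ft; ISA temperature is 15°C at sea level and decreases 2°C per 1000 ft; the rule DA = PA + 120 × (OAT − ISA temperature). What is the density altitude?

Pressure altitude = 7940 + (29.92 − 29.56) × 1000 = 7940 + (+360) = 8300 ft.
ISA temperature at 8300 ft = 15 − 2 × (8300/1000) = -1.6°C.
ISA deviation = -18 − (-1.6) = -16.4°C.
Density altitude = 8300 + 120 × (-16.4) = 6332 ft.

6332 ft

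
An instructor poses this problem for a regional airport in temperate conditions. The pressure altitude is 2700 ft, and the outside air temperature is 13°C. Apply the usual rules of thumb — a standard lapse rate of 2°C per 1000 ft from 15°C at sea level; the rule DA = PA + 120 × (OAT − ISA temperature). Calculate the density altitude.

ISA temperature at 2700 ft = 15 − 2 × (2700/1000) = 9.6°C.
ISA deviation = 13 − 9.6 = +3.4°C.
Density altitude = 2700 + 120 × (3.4) = 2700 + (+408) = 3108 ft.

3108 ft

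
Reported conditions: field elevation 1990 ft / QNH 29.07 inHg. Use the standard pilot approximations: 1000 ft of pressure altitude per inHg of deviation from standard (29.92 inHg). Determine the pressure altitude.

Pressure correction = (29.92 − 29.07) × 1000 = +850 ft.
Pressure altitude = 1990 + (+850) = 2840 ft.

2840 ft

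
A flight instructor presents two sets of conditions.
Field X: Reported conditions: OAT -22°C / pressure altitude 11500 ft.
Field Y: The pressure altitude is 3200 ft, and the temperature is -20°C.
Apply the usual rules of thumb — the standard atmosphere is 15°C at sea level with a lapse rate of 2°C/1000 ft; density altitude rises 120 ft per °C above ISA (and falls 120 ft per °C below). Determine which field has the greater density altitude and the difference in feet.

Field X by 10052 ft

Field X: ISA temp = -8°C, deviation -14°C, DA = 11500 + 120 × (-14) = 9820 ft.
Field Y: ISA temp = 8.6°C, deviation -28.6°C, DA = 3200 + 120 × (-28.6) = -232 ft.
Field X is higher by 9820 − (-232) = 10052 ft.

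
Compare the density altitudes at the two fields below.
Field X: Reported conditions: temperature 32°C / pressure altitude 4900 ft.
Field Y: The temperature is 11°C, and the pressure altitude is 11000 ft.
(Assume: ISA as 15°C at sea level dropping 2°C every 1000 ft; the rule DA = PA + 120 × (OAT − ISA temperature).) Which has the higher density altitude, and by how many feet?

Field Y by 5044 ft

Field X: ISA temp = 5.2°C, deviation +26.8°C, DA = 4900 + 120 × 26.8 = 8116 ft.
Field Y: ISA temp = -7°C, deviation +18°C, DA = 11000 + 120 × 18 = 13160 ft.
Field Y is higher by 13160 − 8116 = 5044 ft.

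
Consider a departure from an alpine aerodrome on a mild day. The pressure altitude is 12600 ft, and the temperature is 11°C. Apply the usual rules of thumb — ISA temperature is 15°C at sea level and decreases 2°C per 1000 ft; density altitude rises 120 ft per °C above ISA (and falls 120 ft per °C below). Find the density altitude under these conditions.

15144 ft

ISA temperature at 12600 ft = 15 − 2 × (12600/1000) = -10.2°C.
ISA deviation = 11 − (-10.2) = +21.2°C.
Density altitude = 12600 + 120 × (21.2) = 12600 + (+2544) = 15144 ft.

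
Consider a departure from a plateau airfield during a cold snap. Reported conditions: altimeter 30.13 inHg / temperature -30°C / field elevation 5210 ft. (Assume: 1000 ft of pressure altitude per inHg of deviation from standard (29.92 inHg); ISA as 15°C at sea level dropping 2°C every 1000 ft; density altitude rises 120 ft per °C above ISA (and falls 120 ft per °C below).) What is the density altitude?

Pressure altitude = 5210 + (29.92 − 30.13) × 1000 = 5210 + (-210) = 5000 ft.
ISA temperature at 5000 ft = 15 − 2 × (5000/1000) = 5°C.
ISA deviation = -30 − 5 = -35°C.
Density altitude = 5000 + 120 × (-35) = 800 ft.

800 ft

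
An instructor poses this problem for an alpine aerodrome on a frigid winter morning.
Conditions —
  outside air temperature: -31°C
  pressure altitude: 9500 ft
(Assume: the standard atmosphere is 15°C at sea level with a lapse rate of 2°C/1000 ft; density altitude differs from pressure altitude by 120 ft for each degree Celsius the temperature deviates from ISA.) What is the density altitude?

6260 ft

ISA temperature at 9500 ft = 15 − 2 × (9500/1000) = -4°C.
ISA deviation = -31 − (-4) = -27°C.
Density altitude = 9500 + 120 × (-27) = 9500 + (-3240) = 6260 ft.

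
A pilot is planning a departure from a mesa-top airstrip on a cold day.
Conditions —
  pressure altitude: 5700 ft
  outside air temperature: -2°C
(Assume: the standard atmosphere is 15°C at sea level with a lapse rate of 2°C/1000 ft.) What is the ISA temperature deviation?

ISA temperature at 5700 ft = 15 − 2 × (5700/1000) = 3.6°C.
Deviation = OAT − ISA = -2 − 3.6 = -5.6°C.

ISA-5.6°C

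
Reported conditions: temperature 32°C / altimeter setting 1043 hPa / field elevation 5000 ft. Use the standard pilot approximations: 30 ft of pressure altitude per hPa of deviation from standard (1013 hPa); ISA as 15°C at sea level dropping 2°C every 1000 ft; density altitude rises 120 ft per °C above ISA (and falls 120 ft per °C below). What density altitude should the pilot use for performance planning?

7124 ft

Pressure altitude = 5000 + (1013 − 1043) × 30 = 5000 + (-900) = 4100 ft.
ISA temperature at 4100 ft = 15 − 2 × (4100/1000) = 6.8°C.
ISA deviation = 32 − 6.8 = +25.2°C.
Density altitude = 4100 + 120 × (25.2) = 7124 ft.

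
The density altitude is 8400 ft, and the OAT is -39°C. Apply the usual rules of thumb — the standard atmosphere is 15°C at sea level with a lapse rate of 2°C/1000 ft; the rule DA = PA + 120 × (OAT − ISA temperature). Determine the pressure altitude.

DA = PA + 120 × (OAT − (15 − 2·PA/1000)) = PA + 120·OAT − 1800 + 0.24·PA = 1.24·PA + 120·OAT − 1800.
So 1.24·PA = 8400 − 120 × (-39) + 1800 = 14880.
PA = 14880 / 1.24 = 12000 ft.

12000 ft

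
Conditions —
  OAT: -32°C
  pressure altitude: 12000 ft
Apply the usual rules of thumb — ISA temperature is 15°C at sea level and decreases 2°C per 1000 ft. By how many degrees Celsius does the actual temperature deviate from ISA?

ISA-23°C

ISA temperature at 12000 ft = 15 − 2 × (12000/1000) = -9°C.
Deviation = OAT − ISA = -32 − (-9) = -23°C.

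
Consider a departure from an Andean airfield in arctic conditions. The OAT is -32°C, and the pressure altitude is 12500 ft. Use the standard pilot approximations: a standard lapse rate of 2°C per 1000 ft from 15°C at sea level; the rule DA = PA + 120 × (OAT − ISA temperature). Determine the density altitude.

9860 ft

ISA temperature at 12500 ft = 15 − 2 × (12500/1000) = -10°C.
ISA deviation = -32 − (-10) = -22°C.
Density altitude = 12500 + 120 × (-22) = 12500 + (-2640) = 9860 ft.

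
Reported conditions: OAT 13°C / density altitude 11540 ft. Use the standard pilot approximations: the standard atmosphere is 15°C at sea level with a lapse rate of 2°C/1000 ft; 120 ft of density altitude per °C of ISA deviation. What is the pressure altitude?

DA = PA + 120 × (OAT − (15 − 2·PA/1000)) = PA + 120·OAT − 1800 + 0.24·PA = 1.24·PA + 120·OAT − 1800.
So 1.24·PA = 11540 − 120 × 13 + 1800 = 11780.
PA = 11780 / 1.24 = 9500 ft.

9500 ft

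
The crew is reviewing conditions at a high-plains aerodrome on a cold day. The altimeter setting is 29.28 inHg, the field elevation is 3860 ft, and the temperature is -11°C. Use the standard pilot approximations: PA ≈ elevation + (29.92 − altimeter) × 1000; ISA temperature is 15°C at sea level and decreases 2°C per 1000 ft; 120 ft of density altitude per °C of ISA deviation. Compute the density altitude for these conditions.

2460 ft

Pressure altitude = 3860 + (29.92 − 29.28) × 1000 = 3860 + (+640) = 4500 ft.
ISA temperature at 4500 ft = 15 − 2 × (4500/1000) = 6°C.
ISA deviation = -11 − 6 = -17°C.
Density altitude = 4500 + 120 × (-17) = 2460 ft.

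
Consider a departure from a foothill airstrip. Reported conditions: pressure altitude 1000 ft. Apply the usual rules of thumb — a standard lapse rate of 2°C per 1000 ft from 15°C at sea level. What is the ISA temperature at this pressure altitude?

ISA temperature = 15 − 2 × (1000/1000) = 15 − 2 = 13°C.

13°C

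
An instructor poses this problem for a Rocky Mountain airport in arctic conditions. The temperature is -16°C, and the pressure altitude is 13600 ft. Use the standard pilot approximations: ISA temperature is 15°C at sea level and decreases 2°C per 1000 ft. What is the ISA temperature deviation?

ISA-3.8°C

ISA temperature at 13600 ft = 15 − 2 × (13600/1000) = -12.2°C.
Deviation = OAT − ISA = -16 − (-12.2) = -3.8°C.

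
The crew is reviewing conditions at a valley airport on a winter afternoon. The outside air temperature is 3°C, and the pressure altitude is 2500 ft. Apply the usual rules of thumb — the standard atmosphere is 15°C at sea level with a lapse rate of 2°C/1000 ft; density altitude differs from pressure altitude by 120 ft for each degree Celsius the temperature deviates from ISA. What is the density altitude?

ISA temperature at 2500 ft = 15 − 2 × (2500/1000) = 10°C.
ISA deviation = 3 − 10 = -7°C.
Density altitude = 2500 + 120 × (-7) = 2500 + (-840) = 1660 ft.

1660 ft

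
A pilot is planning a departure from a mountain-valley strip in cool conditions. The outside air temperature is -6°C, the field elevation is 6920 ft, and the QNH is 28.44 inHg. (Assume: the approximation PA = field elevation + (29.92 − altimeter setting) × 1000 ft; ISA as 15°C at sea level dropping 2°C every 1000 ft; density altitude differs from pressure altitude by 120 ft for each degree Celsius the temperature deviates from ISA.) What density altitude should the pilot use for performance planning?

Pressure altitude = 6920 + (29.92 − 28.44) × 1000 = 6920 + (+1480) = 8400 ft.
ISA temperature at 8400 ft = 15 − 2 × (8400/1000) = -1.8°C.
ISA deviation = -6 − (-1.8) = -4.2°C.
Density altitude = 8400 + 120 × (-4.2) = 7896 ft.

7896 ft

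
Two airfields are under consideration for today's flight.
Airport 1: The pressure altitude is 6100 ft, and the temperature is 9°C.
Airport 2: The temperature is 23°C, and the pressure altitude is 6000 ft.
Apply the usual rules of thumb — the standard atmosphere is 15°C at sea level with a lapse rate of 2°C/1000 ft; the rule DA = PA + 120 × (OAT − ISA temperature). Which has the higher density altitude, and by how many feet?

Airport 2 by 1556 ft

Airport 1: ISA temp = 2.8°C, deviation +6.2°C, DA = 6100 + 120 × 6.2 = 6844 ft.
Airport 2: ISA temp = 3°C, deviation +20°C, DA = 6000 + 120 × 20 = 8400 ft.
Airport 2 is higher by 8400 − 6844 = 1556 ft.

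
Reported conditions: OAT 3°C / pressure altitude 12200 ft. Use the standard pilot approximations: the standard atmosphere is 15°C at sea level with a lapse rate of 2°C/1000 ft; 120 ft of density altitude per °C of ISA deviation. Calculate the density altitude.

ISA temperature at 12200 ft = 15 − 2 × (12200/1000) = -9.4°C.
ISA deviation = 3 − (-9.4) = +12.4°C.
Density altitude = 12200 + 120 × (12.4) = 12200 + (+1488) = 13688 ft.

13688 ft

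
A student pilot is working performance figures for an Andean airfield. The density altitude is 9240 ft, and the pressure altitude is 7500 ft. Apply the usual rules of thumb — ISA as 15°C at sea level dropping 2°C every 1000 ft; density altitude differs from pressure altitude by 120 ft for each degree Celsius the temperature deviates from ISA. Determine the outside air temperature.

Density altitude − pressure altitude = 9240 − 7500 = +1740 ft.
At 120 ft/°C that is an ISA deviation of 1740/120 = +14.5°C.
ISA temperature at 7500 ft = 15 − 2 × (7500/1000) = 0°C.
OAT = ISA + deviation = 0 + (+14.5) = 14.5°C.

14.5°C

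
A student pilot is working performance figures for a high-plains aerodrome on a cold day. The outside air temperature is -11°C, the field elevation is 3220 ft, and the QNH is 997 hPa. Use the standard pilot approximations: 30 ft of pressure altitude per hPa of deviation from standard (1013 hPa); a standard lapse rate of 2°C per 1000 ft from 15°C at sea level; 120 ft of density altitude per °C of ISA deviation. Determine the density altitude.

Pressure altitude = 3220 + (1013 − 997) × 30 = 3220 + (+480) = 3700 ft.
ISA temperature at 3700 ft = 15 − 2 × (3700/1000) = 7.6°C.
ISA deviation = -11 − 7.6 = -18.6°C.
Density altitude = 3700 + 120 × (-18.6) = 1468 ft.

1468 ft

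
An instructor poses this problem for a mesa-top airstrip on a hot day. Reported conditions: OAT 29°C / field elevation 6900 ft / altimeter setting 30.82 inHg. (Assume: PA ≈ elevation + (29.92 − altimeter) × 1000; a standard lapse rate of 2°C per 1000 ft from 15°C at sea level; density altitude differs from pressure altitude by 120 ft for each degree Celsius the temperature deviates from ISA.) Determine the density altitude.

Pressure altitude = 6900 + (29.92 − 30.82) × 1000 = 6900 + (-900) = 6000 ft.
ISA temperature at 6000 ft = 15 − 2 × (6000/1000) = 3°C.
ISA deviation = 29 − 3 = +26°C.
Density altitude = 6000 + 120 × (26) = 9120 ft.

9120 ft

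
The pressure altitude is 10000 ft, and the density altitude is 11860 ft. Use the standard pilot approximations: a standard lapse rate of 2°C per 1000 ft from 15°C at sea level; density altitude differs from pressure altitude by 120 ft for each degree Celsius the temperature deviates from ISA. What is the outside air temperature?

Density altitude − pressure altitude = 11860 − 10000 = +1860 ft.
At 120 ft/°C that is an ISA deviation of 1860/120 = +15.5°C.
ISA temperature at 10000 ft = 15 − 2 × (10000/1000) = -5°C.
OAT = ISA + deviation = -5 + (+15.5) = 10.5°C.

10.5°C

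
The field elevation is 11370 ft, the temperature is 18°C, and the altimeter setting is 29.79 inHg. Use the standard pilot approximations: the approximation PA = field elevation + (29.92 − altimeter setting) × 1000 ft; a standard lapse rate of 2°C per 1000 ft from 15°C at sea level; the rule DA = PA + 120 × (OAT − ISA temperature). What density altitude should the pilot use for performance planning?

14620 ft

Pressure altitude = 11370 + (29.92 − 29.79) × 1000 = 11370 + (+130) = 11500 ft.
ISA temperature at 11500 ft = 15 − 2 × (11500/1000) = -8°C.
ISA deviation = 18 − (-8) = +26°C.
Density altitude = 11500 + 120 × (26) = 14620 ft.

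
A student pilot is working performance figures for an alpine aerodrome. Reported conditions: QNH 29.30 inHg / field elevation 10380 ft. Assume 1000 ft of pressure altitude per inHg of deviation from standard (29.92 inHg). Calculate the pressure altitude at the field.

11000 ft

Pressure correction = (29.92 − 29.30) × 1000 = +620 ft.
Pressure altitude = 10380 + (+620) = 11000 ft.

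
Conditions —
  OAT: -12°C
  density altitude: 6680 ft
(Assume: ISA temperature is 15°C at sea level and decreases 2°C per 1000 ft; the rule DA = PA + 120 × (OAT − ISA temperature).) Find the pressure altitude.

DA = PA + 120 × (OAT − (15 − 2·PA/1000)) = PA + 120·OAT − 1800 + 0.24·PA = 1.24·PA + 120·OAT − 1800.
So 1.24·PA = 6680 − 120 × (-12) + 1800 = 9920.
PA = 9920 / 1.24 = 8000 ft.

8000 ft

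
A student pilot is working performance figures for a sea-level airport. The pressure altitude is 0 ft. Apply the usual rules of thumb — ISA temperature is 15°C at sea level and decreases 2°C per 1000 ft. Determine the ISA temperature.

ISA temperature = 15 − 2 × (0/1000) = 15 − 0 = 15°C.

15°C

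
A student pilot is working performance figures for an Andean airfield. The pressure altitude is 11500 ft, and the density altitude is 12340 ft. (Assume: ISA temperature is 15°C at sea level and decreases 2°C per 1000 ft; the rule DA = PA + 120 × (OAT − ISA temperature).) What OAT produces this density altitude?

Density altitude − pressure altitude = 12340 − 11500 = +840 ft.
At 120 ft/°C that is an ISA deviation of 840/120 = +7°C.
ISA temperature at 11500 ft = 15 − 2 × (11500/1000) = -8°C.
OAT = ISA + deviation = -8 + (+7) = -1°C.

-1°C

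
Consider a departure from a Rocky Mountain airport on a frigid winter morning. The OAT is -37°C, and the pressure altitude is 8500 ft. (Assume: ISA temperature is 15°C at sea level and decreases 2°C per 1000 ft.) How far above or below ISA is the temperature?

ISA-35°C

ISA temperature at 8500 ft = 15 − 2 × (8500/1000) = -2°C.
Deviation = OAT − ISA = -37 − (-2) = -35°C.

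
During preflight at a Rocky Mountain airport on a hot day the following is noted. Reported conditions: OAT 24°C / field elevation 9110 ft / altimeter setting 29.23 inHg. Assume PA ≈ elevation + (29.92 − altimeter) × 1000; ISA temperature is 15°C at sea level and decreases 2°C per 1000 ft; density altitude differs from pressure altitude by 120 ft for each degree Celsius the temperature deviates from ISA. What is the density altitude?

Pressure altitude = 9110 + (29.92 − 29.23) × 1000 = 9110 + (+690) = 9800 ft.
ISA temperature at 9800 ft = 15 − 2 × (9800/1000) = -4.6°C.
ISA deviation = 24 − (-4.6) = +28.6°C.
Density altitude = 9800 + 120 × (28.6) = 13232 ft.

13232 ft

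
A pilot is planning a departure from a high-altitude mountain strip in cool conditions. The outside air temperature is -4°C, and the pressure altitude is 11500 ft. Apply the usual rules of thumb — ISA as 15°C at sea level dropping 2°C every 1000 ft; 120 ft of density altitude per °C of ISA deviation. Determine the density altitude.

11980 ft

ISA temperature at 11500 ft = 15 − 2 × (11500/1000) = -8°C.
ISA deviation = -4 − (-8) = +4°C.
Density altitude = 11500 + 120 × (4) = 11500 + (+480) = 11980 ft.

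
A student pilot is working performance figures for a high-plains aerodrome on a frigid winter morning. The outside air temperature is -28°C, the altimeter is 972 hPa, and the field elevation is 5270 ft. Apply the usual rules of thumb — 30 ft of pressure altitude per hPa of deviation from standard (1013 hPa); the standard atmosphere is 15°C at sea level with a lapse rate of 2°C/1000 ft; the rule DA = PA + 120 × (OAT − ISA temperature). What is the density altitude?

2900 ft

Pressure altitude = 5270 + (1013 − 972) × 30 = 5270 + (+1230) = 6500 ft.
ISA temperature at 6500 ft = 15 − 2 × (6500/1000) = 2°C.
ISA deviation = -28 − 2 = -30°C.
Density altitude = 6500 + 120 × (-30) = 2900 ft.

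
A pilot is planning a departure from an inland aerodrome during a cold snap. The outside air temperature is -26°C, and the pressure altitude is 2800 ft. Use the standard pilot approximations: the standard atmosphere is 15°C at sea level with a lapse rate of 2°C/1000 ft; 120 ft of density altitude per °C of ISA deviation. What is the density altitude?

-1448 ft

ISA temperature at 2800 ft = 15 − 2 × (2800/1000) = 9.4°C.
ISA deviation = -26 − 9.4 = -35.4°C.
Density altitude = 2800 + 120 × (-35.4) = 2800 + (-4248) = -1448 ft.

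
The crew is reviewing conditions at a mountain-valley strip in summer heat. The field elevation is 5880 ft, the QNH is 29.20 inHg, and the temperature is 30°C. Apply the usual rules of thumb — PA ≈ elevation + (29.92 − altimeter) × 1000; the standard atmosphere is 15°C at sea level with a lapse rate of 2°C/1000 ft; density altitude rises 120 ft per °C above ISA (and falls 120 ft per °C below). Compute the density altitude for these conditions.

Pressure altitude = 5880 + (29.92 − 29.20) × 1000 = 5880 + (+720) = 6600 ft.
ISA temperature at 6600 ft = 15 − 2 × (6600/1000) = 1.8°C.
ISA deviation = 30 − 1.8 = +28.2°C.
Density altitude = 6600 + 120 × (28.2) = 9984 ft.

9984 ft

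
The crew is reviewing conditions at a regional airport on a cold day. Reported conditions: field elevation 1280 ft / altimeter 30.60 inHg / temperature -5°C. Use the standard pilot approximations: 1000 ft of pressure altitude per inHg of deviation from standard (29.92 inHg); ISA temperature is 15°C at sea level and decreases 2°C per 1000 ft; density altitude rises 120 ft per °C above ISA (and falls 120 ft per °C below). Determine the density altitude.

Pressure altitude = 1280 + (29.92 − 30.60) × 1000 = 1280 + (-680) = 600 ft.
ISA temperature at 600 ft = 15 − 2 × (600/1000) = 13.8°C.
ISA deviation = -5 − 13.8 = -18.8°C.
Density altitude = 600 + 120 × (-18.8) = -1656 ft.

-1656 ft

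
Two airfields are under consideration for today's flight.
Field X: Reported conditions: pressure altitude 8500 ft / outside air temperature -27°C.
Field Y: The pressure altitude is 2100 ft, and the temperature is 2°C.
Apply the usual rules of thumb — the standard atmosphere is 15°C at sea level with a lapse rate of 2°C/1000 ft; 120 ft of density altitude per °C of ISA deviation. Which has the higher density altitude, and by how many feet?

Field X by 4456 ft

Field X: ISA temp = -2°C, deviation -25°C, DA = 8500 + 120 × (-25) = 5500 ft.
Field Y: ISA temp = 10.8°C, deviation -8.8°C, DA = 2100 + 120 × (-8.8) = 1044 ft.
Field X is higher by 5500 − 1044 = 4456 ft.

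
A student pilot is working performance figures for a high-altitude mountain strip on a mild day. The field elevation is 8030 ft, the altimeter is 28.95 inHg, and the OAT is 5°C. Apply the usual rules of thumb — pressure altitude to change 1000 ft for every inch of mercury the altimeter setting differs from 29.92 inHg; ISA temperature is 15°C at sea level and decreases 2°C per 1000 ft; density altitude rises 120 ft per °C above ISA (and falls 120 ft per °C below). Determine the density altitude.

9960 ft

Pressure altitude = 8030 + (29.92 − 28.95) × 1000 = 8030 + (+970) = 9000 ft.
ISA temperature at 9000 ft = 15 − 2 × (9000/1000) = -3°C.
ISA deviation = 5 − (-3) = +8°C.
Density altitude = 9000 + 120 × (8) = 9960 ft.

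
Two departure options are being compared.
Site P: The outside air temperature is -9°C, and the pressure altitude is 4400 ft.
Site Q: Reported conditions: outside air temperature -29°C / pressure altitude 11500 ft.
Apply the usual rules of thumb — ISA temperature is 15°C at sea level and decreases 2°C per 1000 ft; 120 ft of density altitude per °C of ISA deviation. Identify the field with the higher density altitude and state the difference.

Site Q by 6404 ft

Site P: ISA temp = 6.2°C, deviation -15.2°C, DA = 4400 + 120 × (-15.2) = 2576 ft.
Site Q: ISA temp = -8°C, deviation -21°C, DA = 11500 + 120 × (-21) = 8980 ft.
Site Q is higher by 8980 − 2576 = 6404 ft.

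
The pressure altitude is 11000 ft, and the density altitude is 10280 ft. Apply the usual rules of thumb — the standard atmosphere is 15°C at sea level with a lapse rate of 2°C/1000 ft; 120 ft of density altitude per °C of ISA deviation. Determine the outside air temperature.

-13°C

Density altitude − pressure altitude = 10280 − 11000 = -720 ft.
At 120 ft/°C that is an ISA deviation of -720/120 = -6°C.
ISA temperature at 11000 ft = 15 − 2 × (11000/1000) = -7°C.
OAT = ISA + deviation = -7 + (-6) = -13°C.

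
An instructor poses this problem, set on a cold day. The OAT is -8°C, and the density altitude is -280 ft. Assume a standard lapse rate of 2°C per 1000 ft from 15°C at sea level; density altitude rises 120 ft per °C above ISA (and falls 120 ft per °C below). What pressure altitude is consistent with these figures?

2000 ft

DA = PA + 120 × (OAT − (15 − 2·PA/1000)) = PA + 120·OAT − 1800 + 0.24·PA = 1.24·PA + 120·OAT − 1800.
So 1.24·PA = -280 − 120 × (-8) + 1800 = 2480.
PA = 2480 / 1.24 = 2000 ft.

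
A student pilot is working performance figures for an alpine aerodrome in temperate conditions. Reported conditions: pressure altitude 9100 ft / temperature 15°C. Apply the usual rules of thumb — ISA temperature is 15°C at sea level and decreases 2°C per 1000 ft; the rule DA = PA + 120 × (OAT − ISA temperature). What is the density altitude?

ISA temperature at 9100 ft = 15 − 2 × (9100/1000) = -3.2°C.
ISA deviation = 15 − (-3.2) = +18.2°C.
Density altitude = 9100 + 120 × (18.2) = 9100 + (+2184) = 11284 ft.

11284 ft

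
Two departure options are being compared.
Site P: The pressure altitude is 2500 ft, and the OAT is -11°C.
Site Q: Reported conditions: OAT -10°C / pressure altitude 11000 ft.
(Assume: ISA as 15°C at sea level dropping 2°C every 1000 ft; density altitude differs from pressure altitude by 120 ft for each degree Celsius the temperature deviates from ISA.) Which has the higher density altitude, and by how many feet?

Site P: ISA temp = 10°C, deviation -21°C, DA = 2500 + 120 × (-21) = -20 ft.
Site Q: ISA temp = -7°C, deviation -3°C, DA = 11000 + 120 × (-3) = 10640 ft.
Site Q is higher by 10640 − (-20) = 10660 ft.

Site Q by 10660 ft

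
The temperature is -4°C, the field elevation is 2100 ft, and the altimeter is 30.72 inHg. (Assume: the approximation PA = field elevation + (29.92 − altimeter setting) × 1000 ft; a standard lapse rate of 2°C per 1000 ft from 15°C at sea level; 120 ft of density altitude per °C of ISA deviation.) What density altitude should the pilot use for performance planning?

Pressure altitude = 2100 + (29.92 − 30.72) × 1000 = 2100 + (-800) = 1300 ft.
ISA temperature at 1300 ft = 15 − 2 × (1300/1000) = 12.4°C.
ISA deviation = -4 − 12.4 = -16.4°C.
Density altitude = 1300 + 120 × (-16.4) = -668 ft.

-668 ft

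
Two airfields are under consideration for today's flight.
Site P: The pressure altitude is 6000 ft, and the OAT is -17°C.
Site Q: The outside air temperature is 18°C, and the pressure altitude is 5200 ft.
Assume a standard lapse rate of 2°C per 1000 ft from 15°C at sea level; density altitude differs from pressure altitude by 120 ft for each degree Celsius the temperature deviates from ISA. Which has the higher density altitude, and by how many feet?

Site P: ISA temp = 3°C, deviation -20°C, DA = 6000 + 120 × (-20) = 3600 ft.
Site Q: ISA temp = 4.6°C, deviation +13.4°C, DA = 5200 + 120 × 13.4 = 6808 ft.
Site Q is higher by 6808 − 3600 = 3208 ft.

Site Q by 3208 ft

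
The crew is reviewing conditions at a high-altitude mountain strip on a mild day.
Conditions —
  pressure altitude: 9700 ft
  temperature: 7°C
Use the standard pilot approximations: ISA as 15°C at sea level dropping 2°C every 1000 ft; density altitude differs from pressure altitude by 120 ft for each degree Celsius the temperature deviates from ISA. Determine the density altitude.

11068 ft

ISA temperature at 9700 ft = 15 − 2 × (9700/1000) = -4.4°C.
ISA deviation = 7 − (-4.4) = +11.4°C.
Density altitude = 9700 + 120 × (11.4) = 9700 + (+1368) = 11068 ft.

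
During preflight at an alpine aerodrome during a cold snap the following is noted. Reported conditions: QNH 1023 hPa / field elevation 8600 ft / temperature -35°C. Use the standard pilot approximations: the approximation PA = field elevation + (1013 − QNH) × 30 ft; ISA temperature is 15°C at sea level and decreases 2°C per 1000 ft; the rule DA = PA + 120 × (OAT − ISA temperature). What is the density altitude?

Pressure altitude = 8600 + (1013 − 1023) × 30 = 8600 + (-300) = 8300 ft.
ISA temperature at 8300 ft = 15 − 2 × (8300/1000) = -1.6°C.
ISA deviation = -35 − (-1.6) = -33.4°C.
Density altitude = 8300 + 120 × (-33.4) = 4292 ft.

4292 ft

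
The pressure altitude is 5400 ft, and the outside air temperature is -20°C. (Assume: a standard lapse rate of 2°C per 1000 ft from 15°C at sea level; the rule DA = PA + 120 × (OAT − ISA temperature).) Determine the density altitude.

ISA temperature at 5400 ft = 15 − 2 × (5400/1000) = 4.2°C.
ISA deviation = -20 − 4.2 = -24.2°C.
Density altitude = 5400 + 120 × (-24.2) = 5400 + (-2904) = 2496 ft.

2496 ft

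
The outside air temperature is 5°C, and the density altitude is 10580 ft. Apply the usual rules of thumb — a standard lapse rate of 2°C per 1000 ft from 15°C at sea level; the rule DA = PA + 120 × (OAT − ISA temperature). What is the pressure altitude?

9500 ft

DA = PA + 120 × (OAT − (15 − 2·PA/1000)) = PA + 120·OAT − 1800 + 0.24·PA = 1.24·PA + 120·OAT − 1800.
So 1.24·PA = 10580 − 120 × 5 + 1800 = 11780.
PA = 11780 / 1.24 = 9500 ft.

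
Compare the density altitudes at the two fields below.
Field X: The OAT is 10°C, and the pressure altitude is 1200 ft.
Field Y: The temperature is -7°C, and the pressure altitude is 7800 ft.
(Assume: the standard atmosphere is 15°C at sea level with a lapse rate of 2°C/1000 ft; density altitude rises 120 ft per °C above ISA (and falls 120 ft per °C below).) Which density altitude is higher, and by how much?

Field X: ISA temp = 12.6°C, deviation -2.6°C, DA = 1200 + 120 × (-2.6) = 888 ft.
Field Y: ISA temp = -0.6°C, deviation -6.4°C, DA = 7800 + 120 × (-6.4) = 7032 ft.
Field Y is higher by 7032 − 888 = 6144 ft.

Field Y by 6144 ft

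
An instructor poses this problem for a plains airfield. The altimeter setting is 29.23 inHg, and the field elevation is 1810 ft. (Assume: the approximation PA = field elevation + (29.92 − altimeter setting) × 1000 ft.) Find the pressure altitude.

Pressure correction = (29.92 − 29.23) × 1000 = +690 ft.
Pressure altitude = 1810 + (+690) = 2500 ft.

2500 ft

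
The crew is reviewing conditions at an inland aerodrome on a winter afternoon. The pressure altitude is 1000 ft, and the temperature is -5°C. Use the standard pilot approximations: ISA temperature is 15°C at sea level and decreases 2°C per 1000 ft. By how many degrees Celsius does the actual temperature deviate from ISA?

ISA-18°C

ISA temperature at 1000 ft = 15 − 2 × (1000/1000) = 13°C.
Deviation = OAT − ISA = -5 − 13 = -18°C.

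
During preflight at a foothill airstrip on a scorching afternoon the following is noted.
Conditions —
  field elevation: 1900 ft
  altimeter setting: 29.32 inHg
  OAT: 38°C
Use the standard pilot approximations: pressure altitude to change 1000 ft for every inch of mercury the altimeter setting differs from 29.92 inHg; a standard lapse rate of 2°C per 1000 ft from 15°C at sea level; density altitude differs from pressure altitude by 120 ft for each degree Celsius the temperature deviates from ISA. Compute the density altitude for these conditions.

Pressure altitude = 1900 + (29.92 − 29.32) × 1000 = 1900 + (+600) = 2500 ft.
ISA temperature at 2500 ft = 15 − 2 × (2500/1000) = 10°C.
ISA deviation = 38 − 10 = +28°C.
Density altitude = 2500 + 120 × (28) = 5860 ft.

5860 ft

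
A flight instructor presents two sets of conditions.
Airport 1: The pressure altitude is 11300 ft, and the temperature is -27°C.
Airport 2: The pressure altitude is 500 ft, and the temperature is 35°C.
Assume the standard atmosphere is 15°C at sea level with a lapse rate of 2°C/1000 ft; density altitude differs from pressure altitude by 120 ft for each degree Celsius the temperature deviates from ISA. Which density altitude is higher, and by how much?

Airport 1 by 5952 ft

Airport 1: ISA temp = -7.6°C, deviation -19.4°C, DA = 11300 + 120 × (-19.4) = 8972 ft.
Airport 2: ISA temp = 14°C, deviation +21°C, DA = 500 + 120 × 21 = 3020 ft.
Airport 1 is higher by 8972 − 3020 = 5952 ft.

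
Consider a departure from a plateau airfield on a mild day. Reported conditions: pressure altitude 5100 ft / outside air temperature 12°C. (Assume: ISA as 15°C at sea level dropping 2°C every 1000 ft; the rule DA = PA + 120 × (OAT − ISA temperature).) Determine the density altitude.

ISA temperature at 5100 ft = 15 − 2 × (5100/1000) = 4.8°C.
ISA deviation = 12 − 4.8 = +7.2°C.
Density altitude = 5100 + 120 × (7.2) = 5100 + (+864) = 5964 ft.

5964 ft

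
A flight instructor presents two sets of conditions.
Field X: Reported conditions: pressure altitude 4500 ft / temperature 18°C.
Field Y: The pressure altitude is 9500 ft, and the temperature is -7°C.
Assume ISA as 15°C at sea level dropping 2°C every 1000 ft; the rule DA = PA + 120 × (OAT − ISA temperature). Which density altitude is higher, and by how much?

Field Y by 3200 ft

Field X: ISA temp = 6°C, deviation +12°C, DA = 4500 + 120 × 12 = 5940 ft.
Field Y: ISA temp = -4°C, deviation -3°C, DA = 9500 + 120 × (-3) = 9140 ft.
Field Y is higher by 9140 − 5940 = 3200 ft.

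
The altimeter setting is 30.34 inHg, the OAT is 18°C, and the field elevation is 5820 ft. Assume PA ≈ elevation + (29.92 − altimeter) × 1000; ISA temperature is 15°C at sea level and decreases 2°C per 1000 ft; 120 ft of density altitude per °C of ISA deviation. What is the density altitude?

7056 ft

Pressure altitude = 5820 + (29.92 − 30.34) × 1000 = 5820 + (-420) = 5400 ft.
ISA temperature at 5400 ft = 15 − 2 × (5400/1000) = 4.2°C.
ISA deviation = 18 − 4.2 = +13.8°C.
Density altitude = 5400 + 120 × (13.8) = 7056 ft.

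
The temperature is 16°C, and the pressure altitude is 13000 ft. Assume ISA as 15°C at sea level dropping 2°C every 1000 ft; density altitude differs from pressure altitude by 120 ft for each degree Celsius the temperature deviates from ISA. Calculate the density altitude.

ISA temperature at 13000 ft = 15 − 2 × (13000/1000) = -11°C.
ISA deviation = 16 − (-11) = +27°C.
Density altitude = 13000 + 120 × (27) = 13000 + (+3240) = 16240 ft.

16240 ft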